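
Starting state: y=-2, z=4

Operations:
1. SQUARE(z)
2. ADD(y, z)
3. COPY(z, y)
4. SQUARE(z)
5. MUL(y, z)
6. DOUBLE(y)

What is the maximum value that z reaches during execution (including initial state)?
196

Values of z at each step:
Initial: z = 4
After step 1: z = 16
After step 2: z = 16
After step 3: z = 14
After step 4: z = 196 ← maximum
After step 5: z = 196
After step 6: z = 196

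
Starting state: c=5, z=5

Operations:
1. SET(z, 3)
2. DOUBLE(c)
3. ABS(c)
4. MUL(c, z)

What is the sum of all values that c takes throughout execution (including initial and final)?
60

Values of c at each step:
Initial: c = 5
After step 1: c = 5
After step 2: c = 10
After step 3: c = 10
After step 4: c = 30
Sum = 5 + 5 + 10 + 10 + 30 = 60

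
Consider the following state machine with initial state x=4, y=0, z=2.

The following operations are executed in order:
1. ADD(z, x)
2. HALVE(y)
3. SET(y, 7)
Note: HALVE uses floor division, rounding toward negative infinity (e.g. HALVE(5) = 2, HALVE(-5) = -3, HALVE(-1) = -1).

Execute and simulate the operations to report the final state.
{x: 4, y: 7, z: 6}

Step-by-step execution:
Initial: x=4, y=0, z=2
After step 1 (ADD(z, x)): x=4, y=0, z=6
After step 2 (HALVE(y)): x=4, y=0, z=6
After step 3 (SET(y, 7)): x=4, y=7, z=6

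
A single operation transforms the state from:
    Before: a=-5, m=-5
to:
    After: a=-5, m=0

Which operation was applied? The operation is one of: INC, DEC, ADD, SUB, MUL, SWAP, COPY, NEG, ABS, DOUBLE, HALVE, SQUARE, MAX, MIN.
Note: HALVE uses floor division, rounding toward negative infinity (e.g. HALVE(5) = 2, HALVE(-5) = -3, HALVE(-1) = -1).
SUB(m, a)

Analyzing the change:
Before: a=-5, m=-5
After: a=-5, m=0
Variable m changed from -5 to 0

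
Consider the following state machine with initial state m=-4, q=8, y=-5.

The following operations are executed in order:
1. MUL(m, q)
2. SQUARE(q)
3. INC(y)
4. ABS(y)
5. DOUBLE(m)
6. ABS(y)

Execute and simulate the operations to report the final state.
{m: -64, q: 64, y: 4}

Step-by-step execution:
Initial: m=-4, q=8, y=-5
After step 1 (MUL(m, q)): m=-32, q=8, y=-5
After step 2 (SQUARE(q)): m=-32, q=64, y=-5
After step 3 (INC(y)): m=-32, q=64, y=-4
After step 4 (ABS(y)): m=-32, q=64, y=4
After step 5 (DOUBLE(m)): m=-64, q=64, y=4
After step 6 (ABS(y)): m=-64, q=64, y=4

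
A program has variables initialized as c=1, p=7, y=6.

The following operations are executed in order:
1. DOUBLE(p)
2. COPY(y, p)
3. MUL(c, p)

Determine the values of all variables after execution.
{c: 14, p: 14, y: 14}

Step-by-step execution:
Initial: c=1, p=7, y=6
After step 1 (DOUBLE(p)): c=1, p=14, y=6
After step 2 (COPY(y, p)): c=1, p=14, y=14
After step 3 (MUL(c, p)): c=14, p=14, y=14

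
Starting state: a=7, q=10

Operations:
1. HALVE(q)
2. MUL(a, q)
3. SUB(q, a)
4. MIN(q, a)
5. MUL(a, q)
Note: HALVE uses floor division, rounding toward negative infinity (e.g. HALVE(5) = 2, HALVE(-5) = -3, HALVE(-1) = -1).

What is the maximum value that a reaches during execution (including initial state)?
35

Values of a at each step:
Initial: a = 7
After step 1: a = 7
After step 2: a = 35 ← maximum
After step 3: a = 35
After step 4: a = 35
After step 5: a = -1050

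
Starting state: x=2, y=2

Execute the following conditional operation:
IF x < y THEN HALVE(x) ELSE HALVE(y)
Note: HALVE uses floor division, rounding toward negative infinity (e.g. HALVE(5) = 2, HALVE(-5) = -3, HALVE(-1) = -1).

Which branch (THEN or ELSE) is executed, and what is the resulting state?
Branch: ELSE, Final state: x=2, y=1

Evaluating condition: x < y
x = 2, y = 2
Condition is False, so ELSE branch executes
After HALVE(y): x=2, y=1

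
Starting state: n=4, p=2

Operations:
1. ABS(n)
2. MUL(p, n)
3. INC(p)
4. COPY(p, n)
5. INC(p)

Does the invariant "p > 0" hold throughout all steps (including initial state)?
Yes

The invariant holds at every step.

State at each step:
Initial: n=4, p=2
After step 1: n=4, p=2
After step 2: n=4, p=8
After step 3: n=4, p=9
After step 4: n=4, p=4
After step 5: n=4, p=5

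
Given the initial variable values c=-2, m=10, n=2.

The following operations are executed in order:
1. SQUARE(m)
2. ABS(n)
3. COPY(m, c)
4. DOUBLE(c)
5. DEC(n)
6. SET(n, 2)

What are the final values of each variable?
{c: -4, m: -2, n: 2}

Step-by-step execution:
Initial: c=-2, m=10, n=2
After step 1 (SQUARE(m)): c=-2, m=100, n=2
After step 2 (ABS(n)): c=-2, m=100, n=2
After step 3 (COPY(m, c)): c=-2, m=-2, n=2
After step 4 (DOUBLE(c)): c=-4, m=-2, n=2
After step 5 (DEC(n)): c=-4, m=-2, n=1
After step 6 (SET(n, 2)): c=-4, m=-2, n=2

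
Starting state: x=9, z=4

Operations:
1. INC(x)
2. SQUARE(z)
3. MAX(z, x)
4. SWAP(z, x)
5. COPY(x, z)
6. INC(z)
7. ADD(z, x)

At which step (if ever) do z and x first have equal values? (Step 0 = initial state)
Step 5

z and x first become equal after step 5.

Comparing values at each step:
Initial: z=4, x=9
After step 1: z=4, x=10
After step 2: z=16, x=10
After step 3: z=16, x=10
After step 4: z=10, x=16
After step 5: z=10, x=10 ← equal!
After step 6: z=11, x=10
After step 7: z=21, x=10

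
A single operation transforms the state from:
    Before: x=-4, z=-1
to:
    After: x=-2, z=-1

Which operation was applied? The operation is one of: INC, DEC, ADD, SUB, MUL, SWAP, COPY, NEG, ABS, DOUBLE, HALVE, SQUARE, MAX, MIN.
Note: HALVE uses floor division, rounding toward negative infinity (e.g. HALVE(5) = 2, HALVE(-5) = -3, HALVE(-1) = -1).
HALVE(x)

Analyzing the change:
Before: x=-4, z=-1
After: x=-2, z=-1
Variable x changed from -4 to -2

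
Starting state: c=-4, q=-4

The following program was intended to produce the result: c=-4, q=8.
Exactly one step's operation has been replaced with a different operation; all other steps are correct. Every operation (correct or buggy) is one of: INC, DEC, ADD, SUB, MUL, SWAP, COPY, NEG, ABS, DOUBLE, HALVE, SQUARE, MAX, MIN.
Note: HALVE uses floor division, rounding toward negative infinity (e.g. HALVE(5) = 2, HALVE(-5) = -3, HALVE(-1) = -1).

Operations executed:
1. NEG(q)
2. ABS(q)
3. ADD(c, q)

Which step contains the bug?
Step 3

Trace with buggy code:
Initial: c=-4, q=-4
After step 1: c=-4, q=4
After step 2: c=-4, q=4
After step 3: c=0, q=4
Actual final c=0, q=4 ≠ expected c=-4, q=8.
Step 3 is the only position where a single-operation replacement can produce the expected result.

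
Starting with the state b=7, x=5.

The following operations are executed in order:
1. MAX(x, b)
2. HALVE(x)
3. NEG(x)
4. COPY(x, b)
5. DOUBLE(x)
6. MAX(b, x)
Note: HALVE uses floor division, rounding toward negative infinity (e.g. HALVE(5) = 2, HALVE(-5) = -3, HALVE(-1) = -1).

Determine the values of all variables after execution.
{b: 14, x: 14}

Step-by-step execution:
Initial: b=7, x=5
After step 1 (MAX(x, b)): b=7, x=7
After step 2 (HALVE(x)): b=7, x=3
After step 3 (NEG(x)): b=7, x=-3
After step 4 (COPY(x, b)): b=7, x=7
After step 5 (DOUBLE(x)): b=7, x=14
After step 6 (MAX(b, x)): b=14, x=14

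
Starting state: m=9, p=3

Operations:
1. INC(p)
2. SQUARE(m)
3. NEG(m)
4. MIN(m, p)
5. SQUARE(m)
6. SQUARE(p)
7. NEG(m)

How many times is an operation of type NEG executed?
2

Counting NEG operations:
Step 3: NEG(m) ← NEG
Step 7: NEG(m) ← NEG
Total: 2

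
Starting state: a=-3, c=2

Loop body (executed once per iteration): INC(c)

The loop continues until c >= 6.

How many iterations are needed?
4

Tracing iterations:
Initial: a=-3, c=2
After iteration 1: a=-3, c=3
After iteration 2: a=-3, c=4
After iteration 3: a=-3, c=5
After iteration 4: a=-3, c=6
c >= 6 now holds, so the loop exits after 4 iterations.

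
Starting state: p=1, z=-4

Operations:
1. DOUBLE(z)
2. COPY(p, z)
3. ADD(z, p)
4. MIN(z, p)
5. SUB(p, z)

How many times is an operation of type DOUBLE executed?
1

Counting DOUBLE operations:
Step 1: DOUBLE(z) ← DOUBLE
Total: 1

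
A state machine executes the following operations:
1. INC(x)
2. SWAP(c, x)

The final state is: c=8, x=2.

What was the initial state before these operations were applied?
c=2, x=7

Working backwards:
Final state: c=8, x=2
Before step 2 (SWAP(c, x)): c=2, x=8
Before step 1 (INC(x)): c=2, x=7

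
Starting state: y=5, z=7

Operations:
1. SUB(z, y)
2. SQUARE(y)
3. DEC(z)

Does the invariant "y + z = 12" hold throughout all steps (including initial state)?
No, violated after step 1

The invariant is violated after step 1.

State at each step:
Initial: y=5, z=7
After step 1: y=5, z=2
After step 2: y=25, z=2
After step 3: y=25, z=1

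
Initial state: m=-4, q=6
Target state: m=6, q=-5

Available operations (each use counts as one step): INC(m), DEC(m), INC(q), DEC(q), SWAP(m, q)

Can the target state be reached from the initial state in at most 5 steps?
Yes

Path (2 steps): DEC(m) → SWAP(m, q)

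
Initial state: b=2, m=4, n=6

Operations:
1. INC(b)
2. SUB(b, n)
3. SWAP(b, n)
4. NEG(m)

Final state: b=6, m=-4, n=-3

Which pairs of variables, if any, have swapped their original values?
None

Comparing initial and final values:
m: 4 → -4
b: 2 → 6
n: 6 → -3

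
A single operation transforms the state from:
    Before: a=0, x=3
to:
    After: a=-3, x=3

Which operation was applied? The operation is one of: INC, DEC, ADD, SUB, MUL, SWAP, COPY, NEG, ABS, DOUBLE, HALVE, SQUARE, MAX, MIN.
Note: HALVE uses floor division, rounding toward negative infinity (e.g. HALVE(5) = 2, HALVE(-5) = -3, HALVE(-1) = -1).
SUB(a, x)

Analyzing the change:
Before: a=0, x=3
After: a=-3, x=3
Variable a changed from 0 to -3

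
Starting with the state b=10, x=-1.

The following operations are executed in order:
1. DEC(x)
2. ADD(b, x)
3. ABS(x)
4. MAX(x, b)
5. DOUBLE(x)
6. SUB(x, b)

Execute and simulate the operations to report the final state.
{b: 8, x: 8}

Step-by-step execution:
Initial: b=10, x=-1
After step 1 (DEC(x)): b=10, x=-2
After step 2 (ADD(b, x)): b=8, x=-2
After step 3 (ABS(x)): b=8, x=2
After step 4 (MAX(x, b)): b=8, x=8
After step 5 (DOUBLE(x)): b=8, x=16
After step 6 (SUB(x, b)): b=8, x=8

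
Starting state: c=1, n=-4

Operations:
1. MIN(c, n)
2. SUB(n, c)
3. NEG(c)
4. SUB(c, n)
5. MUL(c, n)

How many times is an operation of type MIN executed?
1

Counting MIN operations:
Step 1: MIN(c, n) ← MIN
Total: 1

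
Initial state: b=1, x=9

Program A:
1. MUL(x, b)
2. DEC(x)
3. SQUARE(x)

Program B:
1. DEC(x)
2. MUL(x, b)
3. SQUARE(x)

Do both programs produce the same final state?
Yes

Program A final state: b=1, x=64
Program B final state: b=1, x=64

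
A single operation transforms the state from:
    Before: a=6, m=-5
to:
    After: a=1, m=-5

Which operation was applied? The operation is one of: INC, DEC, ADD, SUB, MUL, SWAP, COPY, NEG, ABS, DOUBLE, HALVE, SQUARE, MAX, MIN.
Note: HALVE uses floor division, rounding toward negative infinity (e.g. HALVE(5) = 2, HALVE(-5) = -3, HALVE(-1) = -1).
ADD(a, m)

Analyzing the change:
Before: a=6, m=-5
After: a=1, m=-5
Variable a changed from 6 to 1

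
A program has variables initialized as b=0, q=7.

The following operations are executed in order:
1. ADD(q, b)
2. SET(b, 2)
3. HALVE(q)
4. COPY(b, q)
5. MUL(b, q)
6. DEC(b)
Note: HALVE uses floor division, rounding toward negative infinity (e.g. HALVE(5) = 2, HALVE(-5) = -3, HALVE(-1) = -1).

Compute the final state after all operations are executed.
{b: 8, q: 3}

Step-by-step execution:
Initial: b=0, q=7
After step 1 (ADD(q, b)): b=0, q=7
After step 2 (SET(b, 2)): b=2, q=7
After step 3 (HALVE(q)): b=2, q=3
After step 4 (COPY(b, q)): b=3, q=3
After step 5 (MUL(b, q)): b=9, q=3
After step 6 (DEC(b)): b=8, q=3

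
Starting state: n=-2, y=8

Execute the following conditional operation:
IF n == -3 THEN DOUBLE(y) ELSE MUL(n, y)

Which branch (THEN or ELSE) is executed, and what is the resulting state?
Branch: ELSE, Final state: n=-16, y=8

Evaluating condition: n == -3
n = -2
Condition is False, so ELSE branch executes
After MUL(n, y): n=-16, y=8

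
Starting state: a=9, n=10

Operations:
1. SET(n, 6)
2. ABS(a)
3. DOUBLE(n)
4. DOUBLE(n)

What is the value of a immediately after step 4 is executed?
a = 9

Tracing a through execution:
Initial: a = 9
After step 1 (SET(n, 6)): a = 9
After step 2 (ABS(a)): a = 9
After step 3 (DOUBLE(n)): a = 9
After step 4 (DOUBLE(n)): a = 9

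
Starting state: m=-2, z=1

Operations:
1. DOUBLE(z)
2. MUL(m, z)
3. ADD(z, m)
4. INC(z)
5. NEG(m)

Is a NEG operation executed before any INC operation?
No

First NEG: step 5
First INC: step 4
Since 5 > 4, INC comes first.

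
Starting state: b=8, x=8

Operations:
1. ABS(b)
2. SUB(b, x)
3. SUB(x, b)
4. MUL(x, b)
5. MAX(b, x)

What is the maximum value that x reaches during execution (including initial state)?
8

Values of x at each step:
Initial: x = 8 ← maximum
After step 1: x = 8
After step 2: x = 8
After step 3: x = 8
After step 4: x = 0
After step 5: x = 0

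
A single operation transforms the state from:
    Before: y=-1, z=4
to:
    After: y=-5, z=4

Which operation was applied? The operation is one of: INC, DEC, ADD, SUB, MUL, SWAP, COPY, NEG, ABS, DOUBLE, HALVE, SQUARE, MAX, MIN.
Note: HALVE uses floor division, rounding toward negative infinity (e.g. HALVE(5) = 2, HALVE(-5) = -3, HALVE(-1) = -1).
SUB(y, z)

Analyzing the change:
Before: y=-1, z=4
After: y=-5, z=4
Variable y changed from -1 to -5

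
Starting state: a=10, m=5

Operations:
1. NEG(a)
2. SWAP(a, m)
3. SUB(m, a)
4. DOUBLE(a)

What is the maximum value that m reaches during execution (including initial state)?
5

Values of m at each step:
Initial: m = 5 ← maximum
After step 1: m = 5
After step 2: m = -10
After step 3: m = -15
After step 4: m = -15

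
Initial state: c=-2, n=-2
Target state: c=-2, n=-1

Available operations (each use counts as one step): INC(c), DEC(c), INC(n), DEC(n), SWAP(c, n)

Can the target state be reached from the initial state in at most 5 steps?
Yes

Path (1 step): INC(n)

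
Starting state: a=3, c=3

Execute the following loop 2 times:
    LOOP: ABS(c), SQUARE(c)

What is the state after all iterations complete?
a=3, c=81

Iteration trace:
Start: a=3, c=3
After iteration 1: a=3, c=9
After iteration 2: a=3, c=81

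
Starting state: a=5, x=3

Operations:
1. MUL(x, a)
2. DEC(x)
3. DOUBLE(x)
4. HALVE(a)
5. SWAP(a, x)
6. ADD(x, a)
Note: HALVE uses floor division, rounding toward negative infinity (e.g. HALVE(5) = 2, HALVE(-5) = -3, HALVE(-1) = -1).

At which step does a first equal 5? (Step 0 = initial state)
Step 0

Tracing a:
Initial: a = 5 ← first occurrence
After step 1: a = 5
After step 2: a = 5
After step 3: a = 5
After step 4: a = 2
After step 5: a = 28
After step 6: a = 28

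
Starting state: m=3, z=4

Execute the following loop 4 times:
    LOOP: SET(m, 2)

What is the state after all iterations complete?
m=2, z=4

Iteration trace:
Start: m=3, z=4
After iteration 1: m=2, z=4
After iteration 2: m=2, z=4
After iteration 3: m=2, z=4
After iteration 4: m=2, z=4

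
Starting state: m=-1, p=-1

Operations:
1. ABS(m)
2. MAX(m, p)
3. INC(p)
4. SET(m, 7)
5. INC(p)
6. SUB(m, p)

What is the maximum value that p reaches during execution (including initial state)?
1

Values of p at each step:
Initial: p = -1
After step 1: p = -1
After step 2: p = -1
After step 3: p = 0
After step 4: p = 0
After step 5: p = 1 ← maximum
After step 6: p = 1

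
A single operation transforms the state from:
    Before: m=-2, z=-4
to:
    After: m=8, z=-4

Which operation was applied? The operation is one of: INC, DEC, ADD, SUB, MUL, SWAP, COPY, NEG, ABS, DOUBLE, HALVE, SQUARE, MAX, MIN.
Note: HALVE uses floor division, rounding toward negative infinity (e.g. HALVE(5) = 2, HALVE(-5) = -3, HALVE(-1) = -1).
MUL(m, z)

Analyzing the change:
Before: m=-2, z=-4
After: m=8, z=-4
Variable m changed from -2 to 8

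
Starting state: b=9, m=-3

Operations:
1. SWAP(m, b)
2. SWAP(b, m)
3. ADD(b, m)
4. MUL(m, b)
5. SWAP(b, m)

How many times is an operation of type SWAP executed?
3

Counting SWAP operations:
Step 1: SWAP(m, b) ← SWAP
Step 2: SWAP(b, m) ← SWAP
Step 5: SWAP(b, m) ← SWAP
Total: 3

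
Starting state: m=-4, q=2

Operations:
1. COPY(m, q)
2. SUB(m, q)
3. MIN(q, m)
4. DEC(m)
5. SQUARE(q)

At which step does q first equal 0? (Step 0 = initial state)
Step 3

Tracing q:
Initial: q = 2
After step 1: q = 2
After step 2: q = 2
After step 3: q = 0 ← first occurrence
After step 4: q = 0
After step 5: q = 0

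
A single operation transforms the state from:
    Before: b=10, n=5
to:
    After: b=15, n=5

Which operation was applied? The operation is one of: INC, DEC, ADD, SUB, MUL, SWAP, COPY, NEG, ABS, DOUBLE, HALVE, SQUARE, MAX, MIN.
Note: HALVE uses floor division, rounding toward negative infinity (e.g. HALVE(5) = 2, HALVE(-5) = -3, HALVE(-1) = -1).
ADD(b, n)

Analyzing the change:
Before: b=10, n=5
After: b=15, n=5
Variable b changed from 10 to 15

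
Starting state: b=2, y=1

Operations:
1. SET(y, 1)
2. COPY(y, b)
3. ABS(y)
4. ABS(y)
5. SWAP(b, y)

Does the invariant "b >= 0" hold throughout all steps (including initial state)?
Yes

The invariant holds at every step.

State at each step:
Initial: b=2, y=1
After step 1: b=2, y=1
After step 2: b=2, y=2
After step 3: b=2, y=2
After step 4: b=2, y=2
After step 5: b=2, y=2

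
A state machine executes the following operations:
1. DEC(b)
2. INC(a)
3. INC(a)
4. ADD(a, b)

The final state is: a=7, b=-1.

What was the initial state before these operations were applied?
a=6, b=0

Working backwards:
Final state: a=7, b=-1
Before step 4 (ADD(a, b)): a=8, b=-1
Before step 3 (INC(a)): a=7, b=-1
Before step 2 (INC(a)): a=6, b=-1
Before step 1 (DEC(b)): a=6, b=0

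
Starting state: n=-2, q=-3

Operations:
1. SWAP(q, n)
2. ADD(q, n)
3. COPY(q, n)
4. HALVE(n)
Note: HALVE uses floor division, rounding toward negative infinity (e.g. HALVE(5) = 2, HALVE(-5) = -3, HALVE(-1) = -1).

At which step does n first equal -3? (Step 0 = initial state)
Step 1

Tracing n:
Initial: n = -2
After step 1: n = -3 ← first occurrence
After step 2: n = -3
After step 3: n = -3
After step 4: n = -2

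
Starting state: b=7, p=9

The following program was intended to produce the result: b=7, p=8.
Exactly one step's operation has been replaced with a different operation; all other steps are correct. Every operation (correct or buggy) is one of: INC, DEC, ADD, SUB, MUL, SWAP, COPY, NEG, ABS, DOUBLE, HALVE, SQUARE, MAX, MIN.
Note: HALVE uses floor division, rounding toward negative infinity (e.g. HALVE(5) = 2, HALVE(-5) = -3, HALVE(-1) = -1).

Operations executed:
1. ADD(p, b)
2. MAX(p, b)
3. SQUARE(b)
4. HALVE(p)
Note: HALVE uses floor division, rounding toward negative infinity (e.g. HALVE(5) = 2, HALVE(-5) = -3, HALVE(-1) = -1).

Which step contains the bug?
Step 3

Trace with buggy code:
Initial: b=7, p=9
After step 1: b=7, p=16
After step 2: b=7, p=16
After step 3: b=49, p=16
After step 4: b=49, p=8
Actual final b=49, p=8 ≠ expected b=7, p=8.
Step 3 is the only position where a single-operation replacement can produce the expected result.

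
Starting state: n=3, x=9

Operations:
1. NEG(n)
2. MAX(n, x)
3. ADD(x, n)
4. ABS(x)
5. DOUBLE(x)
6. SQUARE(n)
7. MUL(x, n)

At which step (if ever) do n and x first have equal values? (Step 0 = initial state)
Step 2

n and x first become equal after step 2.

Comparing values at each step:
Initial: n=3, x=9
After step 1: n=-3, x=9
After step 2: n=9, x=9 ← equal!
After step 3: n=9, x=18
After step 4: n=9, x=18
After step 5: n=9, x=36
After step 6: n=81, x=36
After step 7: n=81, x=2916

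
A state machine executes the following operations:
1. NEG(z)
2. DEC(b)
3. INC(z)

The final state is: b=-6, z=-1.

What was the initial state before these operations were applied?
b=-5, z=2

Working backwards:
Final state: b=-6, z=-1
Before step 3 (INC(z)): b=-6, z=-2
Before step 2 (DEC(b)): b=-5, z=-2
Before step 1 (NEG(z)): b=-5, z=2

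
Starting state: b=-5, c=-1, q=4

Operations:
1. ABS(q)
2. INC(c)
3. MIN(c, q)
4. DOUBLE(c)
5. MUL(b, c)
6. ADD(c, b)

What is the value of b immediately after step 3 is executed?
b = -5

Tracing b through execution:
Initial: b = -5
After step 1 (ABS(q)): b = -5
After step 2 (INC(c)): b = -5
After step 3 (MIN(c, q)): b = -5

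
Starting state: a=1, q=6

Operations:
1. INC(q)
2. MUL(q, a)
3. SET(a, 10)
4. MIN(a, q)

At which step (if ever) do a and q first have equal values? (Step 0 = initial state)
Step 4

a and q first become equal after step 4.

Comparing values at each step:
Initial: a=1, q=6
After step 1: a=1, q=7
After step 2: a=1, q=7
After step 3: a=10, q=7
After step 4: a=7, q=7 ← equal!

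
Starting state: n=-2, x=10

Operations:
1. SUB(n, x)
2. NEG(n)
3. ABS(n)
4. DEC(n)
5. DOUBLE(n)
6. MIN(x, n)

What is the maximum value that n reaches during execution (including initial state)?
22

Values of n at each step:
Initial: n = -2
After step 1: n = -12
After step 2: n = 12
After step 3: n = 12
After step 4: n = 11
After step 5: n = 22 ← maximum
After step 6: n = 22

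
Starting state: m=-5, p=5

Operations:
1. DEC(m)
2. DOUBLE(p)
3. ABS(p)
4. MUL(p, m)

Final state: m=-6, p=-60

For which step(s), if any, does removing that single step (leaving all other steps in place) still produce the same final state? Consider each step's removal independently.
Step(s) 3

Testing removal of each single step:
Without step 1: final = m=-5, p=-50 (different)
Without step 2: final = m=-6, p=-30 (different)
Without step 3: final = m=-6, p=-60 (same)
Without step 4: final = m=-6, p=10 (different)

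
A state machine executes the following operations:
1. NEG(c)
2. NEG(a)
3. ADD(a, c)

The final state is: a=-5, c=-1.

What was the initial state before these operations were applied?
a=4, c=1

Working backwards:
Final state: a=-5, c=-1
Before step 3 (ADD(a, c)): a=-4, c=-1
Before step 2 (NEG(a)): a=4, c=-1
Before step 1 (NEG(c)): a=4, c=1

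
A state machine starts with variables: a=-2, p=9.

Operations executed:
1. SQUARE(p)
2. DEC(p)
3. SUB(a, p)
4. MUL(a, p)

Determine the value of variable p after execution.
p = 80

Tracing execution:
Step 1: SQUARE(p) → p = 81
Step 2: DEC(p) → p = 80
Step 3: SUB(a, p) → p = 80
Step 4: MUL(a, p) → p = 80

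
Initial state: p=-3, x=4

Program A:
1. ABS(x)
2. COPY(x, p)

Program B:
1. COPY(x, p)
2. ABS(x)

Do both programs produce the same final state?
No

Program A final state: p=-3, x=-3
Program B final state: p=-3, x=3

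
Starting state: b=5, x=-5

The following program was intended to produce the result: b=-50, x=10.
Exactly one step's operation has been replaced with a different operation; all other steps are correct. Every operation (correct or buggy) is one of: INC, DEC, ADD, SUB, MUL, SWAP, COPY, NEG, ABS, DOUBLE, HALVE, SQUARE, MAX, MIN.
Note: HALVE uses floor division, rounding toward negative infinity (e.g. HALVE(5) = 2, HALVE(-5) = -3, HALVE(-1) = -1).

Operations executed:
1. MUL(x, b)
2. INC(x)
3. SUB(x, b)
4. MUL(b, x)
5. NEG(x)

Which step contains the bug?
Step 1

Trace with buggy code:
Initial: b=5, x=-5
After step 1: b=5, x=-25
After step 2: b=5, x=-24
After step 3: b=5, x=-29
After step 4: b=-145, x=-29
After step 5: b=-145, x=29
Actual final b=-145, x=29 ≠ expected b=-50, x=10.
Step 1 is the only position where a single-operation replacement can produce the expected result.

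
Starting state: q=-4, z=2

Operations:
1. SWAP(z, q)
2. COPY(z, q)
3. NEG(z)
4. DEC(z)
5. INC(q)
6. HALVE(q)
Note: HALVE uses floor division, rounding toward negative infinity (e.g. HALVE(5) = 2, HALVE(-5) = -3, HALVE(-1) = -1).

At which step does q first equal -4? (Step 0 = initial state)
Step 0

Tracing q:
Initial: q = -4 ← first occurrence
After step 1: q = 2
After step 2: q = 2
After step 3: q = 2
After step 4: q = 2
After step 5: q = 3
After step 6: q = 1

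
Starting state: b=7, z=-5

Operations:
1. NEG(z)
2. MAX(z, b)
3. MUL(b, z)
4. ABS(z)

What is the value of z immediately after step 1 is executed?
z = 5

Tracing z through execution:
Initial: z = -5
After step 1 (NEG(z)): z = 5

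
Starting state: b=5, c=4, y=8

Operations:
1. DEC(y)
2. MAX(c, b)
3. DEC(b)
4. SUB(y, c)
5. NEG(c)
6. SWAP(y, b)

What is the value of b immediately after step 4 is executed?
b = 4

Tracing b through execution:
Initial: b = 5
After step 1 (DEC(y)): b = 5
After step 2 (MAX(c, b)): b = 5
After step 3 (DEC(b)): b = 4
After step 4 (SUB(y, c)): b = 4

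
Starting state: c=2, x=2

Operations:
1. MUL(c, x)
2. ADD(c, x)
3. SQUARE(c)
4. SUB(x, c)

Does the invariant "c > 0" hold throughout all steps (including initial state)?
Yes

The invariant holds at every step.

State at each step:
Initial: c=2, x=2
After step 1: c=4, x=2
After step 2: c=6, x=2
After step 3: c=36, x=2
After step 4: c=36, x=-34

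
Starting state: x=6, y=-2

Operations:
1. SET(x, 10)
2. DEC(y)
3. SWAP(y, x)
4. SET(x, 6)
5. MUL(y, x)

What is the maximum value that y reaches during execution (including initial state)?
60

Values of y at each step:
Initial: y = -2
After step 1: y = -2
After step 2: y = -3
After step 3: y = 10
After step 4: y = 10
After step 5: y = 60 ← maximum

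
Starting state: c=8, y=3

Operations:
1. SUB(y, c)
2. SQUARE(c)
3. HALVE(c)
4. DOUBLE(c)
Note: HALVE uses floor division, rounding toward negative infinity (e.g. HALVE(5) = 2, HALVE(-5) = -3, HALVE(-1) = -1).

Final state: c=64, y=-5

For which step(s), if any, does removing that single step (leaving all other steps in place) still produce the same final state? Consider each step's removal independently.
None - removing any single step changes the final result

Testing removal of each single step:
Without step 1: final = c=64, y=3 (different)
Without step 2: final = c=8, y=-5 (different)
Without step 3: final = c=128, y=-5 (different)
Without step 4: final = c=32, y=-5 (different)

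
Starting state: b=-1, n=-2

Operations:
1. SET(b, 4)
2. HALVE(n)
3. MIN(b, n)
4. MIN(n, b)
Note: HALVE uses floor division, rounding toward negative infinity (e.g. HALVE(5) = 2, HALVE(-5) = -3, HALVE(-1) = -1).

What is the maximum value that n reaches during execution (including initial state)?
-1

Values of n at each step:
Initial: n = -2
After step 1: n = -2
After step 2: n = -1 ← maximum
After step 3: n = -1
After step 4: n = -1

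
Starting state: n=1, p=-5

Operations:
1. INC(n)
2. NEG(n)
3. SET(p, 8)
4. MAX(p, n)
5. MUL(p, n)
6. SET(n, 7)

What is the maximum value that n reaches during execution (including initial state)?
7

Values of n at each step:
Initial: n = 1
After step 1: n = 2
After step 2: n = -2
After step 3: n = -2
After step 4: n = -2
After step 5: n = -2
After step 6: n = 7 ← maximum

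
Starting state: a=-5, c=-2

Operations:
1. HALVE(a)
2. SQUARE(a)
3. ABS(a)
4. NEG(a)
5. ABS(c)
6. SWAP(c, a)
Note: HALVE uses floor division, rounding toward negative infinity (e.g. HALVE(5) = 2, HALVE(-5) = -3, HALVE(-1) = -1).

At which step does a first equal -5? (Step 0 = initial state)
Step 0

Tracing a:
Initial: a = -5 ← first occurrence
After step 1: a = -3
After step 2: a = 9
After step 3: a = 9
After step 4: a = -9
After step 5: a = -9
After step 6: a = 2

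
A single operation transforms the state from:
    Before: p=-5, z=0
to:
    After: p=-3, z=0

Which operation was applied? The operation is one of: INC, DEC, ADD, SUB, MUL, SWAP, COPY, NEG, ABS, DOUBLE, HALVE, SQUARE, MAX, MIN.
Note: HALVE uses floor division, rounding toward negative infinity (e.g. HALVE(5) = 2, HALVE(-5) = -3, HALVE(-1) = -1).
HALVE(p)

Analyzing the change:
Before: p=-5, z=0
After: p=-3, z=0
Variable p changed from -5 to -3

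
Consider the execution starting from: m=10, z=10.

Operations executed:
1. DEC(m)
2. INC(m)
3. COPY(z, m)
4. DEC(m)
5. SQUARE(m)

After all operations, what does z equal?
z = 10

Tracing execution:
Step 1: DEC(m) → z = 10
Step 2: INC(m) → z = 10
Step 3: COPY(z, m) → z = 10
Step 4: DEC(m) → z = 10
Step 5: SQUARE(m) → z = 10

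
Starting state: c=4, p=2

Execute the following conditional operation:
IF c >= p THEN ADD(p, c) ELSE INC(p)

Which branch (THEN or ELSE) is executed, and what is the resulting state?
Branch: THEN, Final state: c=4, p=6

Evaluating condition: c >= p
c = 4, p = 2
Condition is True, so THEN branch executes
After ADD(p, c): c=4, p=6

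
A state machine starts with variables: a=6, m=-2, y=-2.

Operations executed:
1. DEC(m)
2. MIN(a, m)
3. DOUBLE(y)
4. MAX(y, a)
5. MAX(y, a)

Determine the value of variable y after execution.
y = -3

Tracing execution:
Step 1: DEC(m) → y = -2
Step 2: MIN(a, m) → y = -2
Step 3: DOUBLE(y) → y = -4
Step 4: MAX(y, a) → y = -3
Step 5: MAX(y, a) → y = -3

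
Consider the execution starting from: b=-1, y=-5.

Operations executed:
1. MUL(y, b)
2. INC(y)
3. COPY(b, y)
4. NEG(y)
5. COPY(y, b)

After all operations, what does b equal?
b = 6

Tracing execution:
Step 1: MUL(y, b) → b = -1
Step 2: INC(y) → b = -1
Step 3: COPY(b, y) → b = 6
Step 4: NEG(y) → b = 6
Step 5: COPY(y, b) → b = 6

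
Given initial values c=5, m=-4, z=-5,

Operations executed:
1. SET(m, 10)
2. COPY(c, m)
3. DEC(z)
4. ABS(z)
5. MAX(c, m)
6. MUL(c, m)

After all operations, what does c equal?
c = 100

Tracing execution:
Step 1: SET(m, 10) → c = 5
Step 2: COPY(c, m) → c = 10
Step 3: DEC(z) → c = 10
Step 4: ABS(z) → c = 10
Step 5: MAX(c, m) → c = 10
Step 6: MUL(c, m) → c = 100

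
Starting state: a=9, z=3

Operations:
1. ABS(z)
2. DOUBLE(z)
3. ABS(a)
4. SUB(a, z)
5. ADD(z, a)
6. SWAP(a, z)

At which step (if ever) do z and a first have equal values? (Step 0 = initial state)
Never

z and a never become equal during execution.

Comparing values at each step:
Initial: z=3, a=9
After step 1: z=3, a=9
After step 2: z=6, a=9
After step 3: z=6, a=9
After step 4: z=6, a=3
After step 5: z=9, a=3
After step 6: z=3, a=9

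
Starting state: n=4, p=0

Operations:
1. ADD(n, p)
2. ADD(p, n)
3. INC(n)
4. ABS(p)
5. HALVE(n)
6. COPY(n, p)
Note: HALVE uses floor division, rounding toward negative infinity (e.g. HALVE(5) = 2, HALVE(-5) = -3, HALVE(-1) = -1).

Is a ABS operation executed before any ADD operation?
No

First ABS: step 4
First ADD: step 1
Since 4 > 1, ADD comes first.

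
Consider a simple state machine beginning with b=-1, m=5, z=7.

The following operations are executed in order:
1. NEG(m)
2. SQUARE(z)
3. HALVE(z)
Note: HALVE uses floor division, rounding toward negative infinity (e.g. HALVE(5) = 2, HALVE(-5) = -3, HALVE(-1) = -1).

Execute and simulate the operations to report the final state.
{b: -1, m: -5, z: 24}

Step-by-step execution:
Initial: b=-1, m=5, z=7
After step 1 (NEG(m)): b=-1, m=-5, z=7
After step 2 (SQUARE(z)): b=-1, m=-5, z=49
After step 3 (HALVE(z)): b=-1, m=-5, z=24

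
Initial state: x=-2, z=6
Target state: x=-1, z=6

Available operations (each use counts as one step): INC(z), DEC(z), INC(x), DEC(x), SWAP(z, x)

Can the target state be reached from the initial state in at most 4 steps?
Yes

Path (1 step): INC(x)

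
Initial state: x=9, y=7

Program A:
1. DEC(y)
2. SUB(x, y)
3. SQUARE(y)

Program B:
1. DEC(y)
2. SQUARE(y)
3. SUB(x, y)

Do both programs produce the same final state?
No

Program A final state: x=3, y=36
Program B final state: x=-27, y=36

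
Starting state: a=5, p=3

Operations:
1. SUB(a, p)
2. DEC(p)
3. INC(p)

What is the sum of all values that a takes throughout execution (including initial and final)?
11

Values of a at each step:
Initial: a = 5
After step 1: a = 2
After step 2: a = 2
After step 3: a = 2
Sum = 5 + 2 + 2 + 2 = 11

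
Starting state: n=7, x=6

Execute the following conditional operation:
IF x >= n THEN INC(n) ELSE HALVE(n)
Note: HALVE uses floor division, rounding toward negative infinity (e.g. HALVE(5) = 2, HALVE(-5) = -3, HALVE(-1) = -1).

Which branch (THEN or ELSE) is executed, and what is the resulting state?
Branch: ELSE, Final state: n=3, x=6

Evaluating condition: x >= n
x = 6, n = 7
Condition is False, so ELSE branch executes
After HALVE(n): n=3, x=6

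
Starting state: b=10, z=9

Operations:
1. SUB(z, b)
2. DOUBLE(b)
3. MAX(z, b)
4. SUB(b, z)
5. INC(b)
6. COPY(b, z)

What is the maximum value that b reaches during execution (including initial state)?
20

Values of b at each step:
Initial: b = 10
After step 1: b = 10
After step 2: b = 20 ← maximum
After step 3: b = 20
After step 4: b = 0
After step 5: b = 1
After step 6: b = 20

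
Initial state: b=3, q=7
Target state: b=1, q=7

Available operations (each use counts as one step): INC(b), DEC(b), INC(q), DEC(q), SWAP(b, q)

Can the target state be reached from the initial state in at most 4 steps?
Yes

Path (2 steps): DEC(b) → DEC(b)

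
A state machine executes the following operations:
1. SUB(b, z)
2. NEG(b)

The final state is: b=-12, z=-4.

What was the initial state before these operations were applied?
b=8, z=-4

Working backwards:
Final state: b=-12, z=-4
Before step 2 (NEG(b)): b=12, z=-4
Before step 1 (SUB(b, z)): b=8, z=-4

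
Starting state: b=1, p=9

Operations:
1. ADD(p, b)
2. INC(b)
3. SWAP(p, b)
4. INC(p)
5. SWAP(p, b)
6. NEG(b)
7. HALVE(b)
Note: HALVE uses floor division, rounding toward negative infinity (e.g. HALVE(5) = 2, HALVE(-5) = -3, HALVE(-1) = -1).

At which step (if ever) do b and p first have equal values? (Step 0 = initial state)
Never

b and p never become equal during execution.

Comparing values at each step:
Initial: b=1, p=9
After step 1: b=1, p=10
After step 2: b=2, p=10
After step 3: b=10, p=2
After step 4: b=10, p=3
After step 5: b=3, p=10
After step 6: b=-3, p=10
After step 7: b=-2, p=10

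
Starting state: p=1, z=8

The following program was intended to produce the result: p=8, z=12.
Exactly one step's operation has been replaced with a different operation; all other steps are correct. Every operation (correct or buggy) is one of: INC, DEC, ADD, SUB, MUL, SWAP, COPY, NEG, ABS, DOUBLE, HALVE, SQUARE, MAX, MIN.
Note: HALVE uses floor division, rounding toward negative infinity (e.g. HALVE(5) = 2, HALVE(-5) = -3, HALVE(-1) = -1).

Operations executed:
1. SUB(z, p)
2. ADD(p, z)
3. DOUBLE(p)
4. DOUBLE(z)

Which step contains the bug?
Step 3

Trace with buggy code:
Initial: p=1, z=8
After step 1: p=1, z=7
After step 2: p=8, z=7
After step 3: p=16, z=7
After step 4: p=16, z=14
Actual final p=16, z=14 ≠ expected p=8, z=12.
Step 3 is the only position where a single-operation replacement can produce the expected result.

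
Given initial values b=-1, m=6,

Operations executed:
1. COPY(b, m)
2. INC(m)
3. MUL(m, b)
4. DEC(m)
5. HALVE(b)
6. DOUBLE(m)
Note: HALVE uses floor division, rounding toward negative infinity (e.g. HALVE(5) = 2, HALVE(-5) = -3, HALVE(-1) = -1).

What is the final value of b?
b = 3

Tracing execution:
Step 1: COPY(b, m) → b = 6
Step 2: INC(m) → b = 6
Step 3: MUL(m, b) → b = 6
Step 4: DEC(m) → b = 6
Step 5: HALVE(b) → b = 3
Step 6: DOUBLE(m) → b = 3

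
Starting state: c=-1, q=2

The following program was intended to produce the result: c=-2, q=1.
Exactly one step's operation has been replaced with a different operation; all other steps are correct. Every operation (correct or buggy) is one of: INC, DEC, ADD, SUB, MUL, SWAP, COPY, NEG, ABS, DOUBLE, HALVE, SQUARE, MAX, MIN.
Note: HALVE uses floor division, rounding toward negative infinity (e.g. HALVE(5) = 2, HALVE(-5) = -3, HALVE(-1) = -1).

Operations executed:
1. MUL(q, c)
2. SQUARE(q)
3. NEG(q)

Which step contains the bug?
Step 2

Trace with buggy code:
Initial: c=-1, q=2
After step 1: c=-1, q=-2
After step 2: c=-1, q=4
After step 3: c=-1, q=-4
Actual final c=-1, q=-4 ≠ expected c=-2, q=1.
Step 2 is the only position where a single-operation replacement can produce the expected result.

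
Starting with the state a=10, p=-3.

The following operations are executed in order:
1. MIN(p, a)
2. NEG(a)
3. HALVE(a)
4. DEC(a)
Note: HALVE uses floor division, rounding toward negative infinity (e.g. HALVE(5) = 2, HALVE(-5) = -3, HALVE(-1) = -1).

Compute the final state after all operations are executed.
{a: -6, p: -3}

Step-by-step execution:
Initial: a=10, p=-3
After step 1 (MIN(p, a)): a=10, p=-3
After step 2 (NEG(a)): a=-10, p=-3
After step 3 (HALVE(a)): a=-5, p=-3
After step 4 (DEC(a)): a=-6, p=-3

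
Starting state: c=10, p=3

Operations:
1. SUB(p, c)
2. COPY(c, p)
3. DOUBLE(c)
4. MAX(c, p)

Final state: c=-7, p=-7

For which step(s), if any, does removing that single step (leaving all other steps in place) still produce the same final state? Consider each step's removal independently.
Step(s) 3

Testing removal of each single step:
Without step 1: final = c=6, p=3 (different)
Without step 2: final = c=20, p=-7 (different)
Without step 3: final = c=-7, p=-7 (same)
Without step 4: final = c=-14, p=-7 (different)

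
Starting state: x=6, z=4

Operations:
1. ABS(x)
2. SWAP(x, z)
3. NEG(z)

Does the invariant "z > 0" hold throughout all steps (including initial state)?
No, violated after step 3

The invariant is violated after step 3.

State at each step:
Initial: x=6, z=4
After step 1: x=6, z=4
After step 2: x=4, z=6
After step 3: x=4, z=-6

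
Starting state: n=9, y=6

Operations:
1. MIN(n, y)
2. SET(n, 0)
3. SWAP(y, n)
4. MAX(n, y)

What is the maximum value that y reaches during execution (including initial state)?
6

Values of y at each step:
Initial: y = 6 ← maximum
After step 1: y = 6
After step 2: y = 6
After step 3: y = 0
After step 4: y = 0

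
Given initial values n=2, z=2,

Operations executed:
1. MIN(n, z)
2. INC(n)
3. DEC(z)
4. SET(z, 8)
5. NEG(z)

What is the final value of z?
z = -8

Tracing execution:
Step 1: MIN(n, z) → z = 2
Step 2: INC(n) → z = 2
Step 3: DEC(z) → z = 1
Step 4: SET(z, 8) → z = 8
Step 5: NEG(z) → z = -8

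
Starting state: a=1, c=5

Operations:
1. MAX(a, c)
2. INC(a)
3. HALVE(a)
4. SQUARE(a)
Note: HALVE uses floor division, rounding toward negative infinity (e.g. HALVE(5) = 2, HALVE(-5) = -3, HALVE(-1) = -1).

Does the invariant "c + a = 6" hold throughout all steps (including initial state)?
No, violated after step 1

The invariant is violated after step 1.

State at each step:
Initial: a=1, c=5
After step 1: a=5, c=5
After step 2: a=6, c=5
After step 3: a=3, c=5
After step 4: a=9, c=5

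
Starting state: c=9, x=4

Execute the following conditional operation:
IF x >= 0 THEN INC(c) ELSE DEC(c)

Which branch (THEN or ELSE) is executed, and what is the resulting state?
Branch: THEN, Final state: c=10, x=4

Evaluating condition: x >= 0
x = 4
Condition is True, so THEN branch executes
After INC(c): c=10, x=4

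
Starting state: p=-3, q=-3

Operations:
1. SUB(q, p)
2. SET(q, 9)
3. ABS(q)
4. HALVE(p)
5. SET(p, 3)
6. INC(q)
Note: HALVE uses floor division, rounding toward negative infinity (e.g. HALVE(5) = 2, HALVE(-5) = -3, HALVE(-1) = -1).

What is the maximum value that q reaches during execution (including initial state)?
10

Values of q at each step:
Initial: q = -3
After step 1: q = 0
After step 2: q = 9
After step 3: q = 9
After step 4: q = 9
After step 5: q = 9
After step 6: q = 10 ← maximum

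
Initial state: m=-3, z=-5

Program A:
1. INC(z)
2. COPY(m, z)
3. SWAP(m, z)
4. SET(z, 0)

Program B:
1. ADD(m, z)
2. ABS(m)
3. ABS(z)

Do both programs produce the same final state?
No

Program A final state: m=-4, z=0
Program B final state: m=8, z=5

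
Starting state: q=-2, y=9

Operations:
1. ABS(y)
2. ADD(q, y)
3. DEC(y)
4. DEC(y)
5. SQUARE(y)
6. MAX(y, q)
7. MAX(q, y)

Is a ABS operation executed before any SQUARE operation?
Yes

First ABS: step 1
First SQUARE: step 5
Since 1 < 5, ABS comes first.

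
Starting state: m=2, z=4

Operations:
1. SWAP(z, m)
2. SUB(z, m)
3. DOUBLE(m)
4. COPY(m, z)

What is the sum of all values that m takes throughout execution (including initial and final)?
16

Values of m at each step:
Initial: m = 2
After step 1: m = 4
After step 2: m = 4
After step 3: m = 8
After step 4: m = -2
Sum = 2 + 4 + 4 + 8 + -2 = 16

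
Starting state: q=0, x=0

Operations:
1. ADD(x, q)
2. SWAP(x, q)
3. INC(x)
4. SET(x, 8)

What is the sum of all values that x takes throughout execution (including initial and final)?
9

Values of x at each step:
Initial: x = 0
After step 1: x = 0
After step 2: x = 0
After step 3: x = 1
After step 4: x = 8
Sum = 0 + 0 + 0 + 1 + 8 = 9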